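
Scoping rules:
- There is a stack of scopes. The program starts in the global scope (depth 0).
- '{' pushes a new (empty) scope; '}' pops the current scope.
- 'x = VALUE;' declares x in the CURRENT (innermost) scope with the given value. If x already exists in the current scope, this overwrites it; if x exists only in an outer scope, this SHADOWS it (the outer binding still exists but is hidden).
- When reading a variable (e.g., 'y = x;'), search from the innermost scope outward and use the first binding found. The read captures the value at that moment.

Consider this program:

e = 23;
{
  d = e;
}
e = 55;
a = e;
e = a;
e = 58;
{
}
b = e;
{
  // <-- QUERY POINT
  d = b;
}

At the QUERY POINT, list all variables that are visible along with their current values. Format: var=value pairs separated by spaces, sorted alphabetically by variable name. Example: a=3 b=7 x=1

Step 1: declare e=23 at depth 0
Step 2: enter scope (depth=1)
Step 3: declare d=(read e)=23 at depth 1
Step 4: exit scope (depth=0)
Step 5: declare e=55 at depth 0
Step 6: declare a=(read e)=55 at depth 0
Step 7: declare e=(read a)=55 at depth 0
Step 8: declare e=58 at depth 0
Step 9: enter scope (depth=1)
Step 10: exit scope (depth=0)
Step 11: declare b=(read e)=58 at depth 0
Step 12: enter scope (depth=1)
Visible at query point: a=55 b=58 e=58

Answer: a=55 b=58 e=58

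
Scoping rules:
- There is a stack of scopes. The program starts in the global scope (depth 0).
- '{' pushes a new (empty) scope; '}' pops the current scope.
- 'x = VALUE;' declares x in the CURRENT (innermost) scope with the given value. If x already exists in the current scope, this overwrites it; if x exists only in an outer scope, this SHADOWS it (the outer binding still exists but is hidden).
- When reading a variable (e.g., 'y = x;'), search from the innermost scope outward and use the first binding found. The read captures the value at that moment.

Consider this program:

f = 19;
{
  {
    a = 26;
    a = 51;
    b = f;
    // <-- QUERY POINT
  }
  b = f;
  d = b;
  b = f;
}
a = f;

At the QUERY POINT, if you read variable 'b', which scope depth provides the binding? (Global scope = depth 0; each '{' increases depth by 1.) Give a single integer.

Step 1: declare f=19 at depth 0
Step 2: enter scope (depth=1)
Step 3: enter scope (depth=2)
Step 4: declare a=26 at depth 2
Step 5: declare a=51 at depth 2
Step 6: declare b=(read f)=19 at depth 2
Visible at query point: a=51 b=19 f=19

Answer: 2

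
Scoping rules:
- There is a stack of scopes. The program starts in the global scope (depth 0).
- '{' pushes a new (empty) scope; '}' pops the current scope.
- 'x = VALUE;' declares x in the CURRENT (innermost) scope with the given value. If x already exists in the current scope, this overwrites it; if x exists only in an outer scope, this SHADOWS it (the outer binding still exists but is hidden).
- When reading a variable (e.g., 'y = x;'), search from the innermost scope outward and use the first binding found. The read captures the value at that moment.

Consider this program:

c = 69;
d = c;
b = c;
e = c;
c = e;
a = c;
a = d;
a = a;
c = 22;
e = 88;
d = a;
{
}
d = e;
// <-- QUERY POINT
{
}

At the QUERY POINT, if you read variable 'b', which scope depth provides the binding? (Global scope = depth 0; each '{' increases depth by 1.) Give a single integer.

Answer: 0

Derivation:
Step 1: declare c=69 at depth 0
Step 2: declare d=(read c)=69 at depth 0
Step 3: declare b=(read c)=69 at depth 0
Step 4: declare e=(read c)=69 at depth 0
Step 5: declare c=(read e)=69 at depth 0
Step 6: declare a=(read c)=69 at depth 0
Step 7: declare a=(read d)=69 at depth 0
Step 8: declare a=(read a)=69 at depth 0
Step 9: declare c=22 at depth 0
Step 10: declare e=88 at depth 0
Step 11: declare d=(read a)=69 at depth 0
Step 12: enter scope (depth=1)
Step 13: exit scope (depth=0)
Step 14: declare d=(read e)=88 at depth 0
Visible at query point: a=69 b=69 c=22 d=88 e=88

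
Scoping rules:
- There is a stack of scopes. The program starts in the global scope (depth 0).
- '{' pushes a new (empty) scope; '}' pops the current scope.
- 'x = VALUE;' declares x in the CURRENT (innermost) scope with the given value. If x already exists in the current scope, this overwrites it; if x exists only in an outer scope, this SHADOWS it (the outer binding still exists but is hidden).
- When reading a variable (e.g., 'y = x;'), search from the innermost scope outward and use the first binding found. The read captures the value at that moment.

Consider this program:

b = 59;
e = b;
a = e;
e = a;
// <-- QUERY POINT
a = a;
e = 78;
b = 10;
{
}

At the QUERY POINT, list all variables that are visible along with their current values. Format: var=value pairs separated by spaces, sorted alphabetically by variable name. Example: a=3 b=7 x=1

Step 1: declare b=59 at depth 0
Step 2: declare e=(read b)=59 at depth 0
Step 3: declare a=(read e)=59 at depth 0
Step 4: declare e=(read a)=59 at depth 0
Visible at query point: a=59 b=59 e=59

Answer: a=59 b=59 e=59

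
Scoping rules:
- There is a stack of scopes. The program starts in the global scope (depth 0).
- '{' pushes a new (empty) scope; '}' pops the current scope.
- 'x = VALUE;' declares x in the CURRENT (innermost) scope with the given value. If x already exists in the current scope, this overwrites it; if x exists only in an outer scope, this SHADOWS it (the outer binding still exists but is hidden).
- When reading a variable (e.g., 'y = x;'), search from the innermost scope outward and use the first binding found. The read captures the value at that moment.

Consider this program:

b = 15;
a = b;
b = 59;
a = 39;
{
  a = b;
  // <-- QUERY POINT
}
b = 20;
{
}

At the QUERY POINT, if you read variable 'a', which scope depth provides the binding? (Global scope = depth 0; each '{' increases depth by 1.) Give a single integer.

Step 1: declare b=15 at depth 0
Step 2: declare a=(read b)=15 at depth 0
Step 3: declare b=59 at depth 0
Step 4: declare a=39 at depth 0
Step 5: enter scope (depth=1)
Step 6: declare a=(read b)=59 at depth 1
Visible at query point: a=59 b=59

Answer: 1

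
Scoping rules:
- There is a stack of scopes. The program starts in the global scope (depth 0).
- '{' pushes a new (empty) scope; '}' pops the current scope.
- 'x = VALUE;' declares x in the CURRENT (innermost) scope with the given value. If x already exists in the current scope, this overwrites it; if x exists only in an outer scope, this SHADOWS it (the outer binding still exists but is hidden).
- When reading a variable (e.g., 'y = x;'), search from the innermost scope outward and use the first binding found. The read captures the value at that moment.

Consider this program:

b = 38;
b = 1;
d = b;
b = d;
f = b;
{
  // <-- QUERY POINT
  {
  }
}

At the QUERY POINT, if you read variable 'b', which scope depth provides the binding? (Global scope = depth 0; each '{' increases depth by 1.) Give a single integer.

Step 1: declare b=38 at depth 0
Step 2: declare b=1 at depth 0
Step 3: declare d=(read b)=1 at depth 0
Step 4: declare b=(read d)=1 at depth 0
Step 5: declare f=(read b)=1 at depth 0
Step 6: enter scope (depth=1)
Visible at query point: b=1 d=1 f=1

Answer: 0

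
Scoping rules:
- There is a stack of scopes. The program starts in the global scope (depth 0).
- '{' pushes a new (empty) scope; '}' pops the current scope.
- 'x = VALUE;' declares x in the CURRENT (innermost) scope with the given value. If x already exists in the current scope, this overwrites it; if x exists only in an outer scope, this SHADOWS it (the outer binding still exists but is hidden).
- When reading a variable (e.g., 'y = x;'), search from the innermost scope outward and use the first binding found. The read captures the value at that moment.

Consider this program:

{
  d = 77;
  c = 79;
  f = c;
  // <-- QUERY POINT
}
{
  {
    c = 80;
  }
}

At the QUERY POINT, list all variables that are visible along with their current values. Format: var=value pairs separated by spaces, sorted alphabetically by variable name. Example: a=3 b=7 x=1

Answer: c=79 d=77 f=79

Derivation:
Step 1: enter scope (depth=1)
Step 2: declare d=77 at depth 1
Step 3: declare c=79 at depth 1
Step 4: declare f=(read c)=79 at depth 1
Visible at query point: c=79 d=77 f=79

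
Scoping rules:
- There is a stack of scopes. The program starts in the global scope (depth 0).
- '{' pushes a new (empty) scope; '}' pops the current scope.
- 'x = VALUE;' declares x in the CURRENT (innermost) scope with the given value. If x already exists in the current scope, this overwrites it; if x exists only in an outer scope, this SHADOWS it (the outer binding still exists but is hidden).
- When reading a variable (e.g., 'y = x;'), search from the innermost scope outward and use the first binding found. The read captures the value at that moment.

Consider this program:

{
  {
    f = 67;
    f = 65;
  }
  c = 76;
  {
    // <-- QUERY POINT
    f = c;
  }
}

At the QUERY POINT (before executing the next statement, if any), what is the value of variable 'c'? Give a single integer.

Step 1: enter scope (depth=1)
Step 2: enter scope (depth=2)
Step 3: declare f=67 at depth 2
Step 4: declare f=65 at depth 2
Step 5: exit scope (depth=1)
Step 6: declare c=76 at depth 1
Step 7: enter scope (depth=2)
Visible at query point: c=76

Answer: 76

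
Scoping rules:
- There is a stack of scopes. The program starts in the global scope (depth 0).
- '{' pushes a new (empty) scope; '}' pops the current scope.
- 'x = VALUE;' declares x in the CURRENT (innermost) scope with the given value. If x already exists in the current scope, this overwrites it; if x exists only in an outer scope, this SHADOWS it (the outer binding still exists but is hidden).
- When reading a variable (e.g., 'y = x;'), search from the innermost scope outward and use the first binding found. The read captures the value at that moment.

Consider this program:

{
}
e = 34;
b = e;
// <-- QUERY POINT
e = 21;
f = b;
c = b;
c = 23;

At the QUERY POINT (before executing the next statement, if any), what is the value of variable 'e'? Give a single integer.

Answer: 34

Derivation:
Step 1: enter scope (depth=1)
Step 2: exit scope (depth=0)
Step 3: declare e=34 at depth 0
Step 4: declare b=(read e)=34 at depth 0
Visible at query point: b=34 e=34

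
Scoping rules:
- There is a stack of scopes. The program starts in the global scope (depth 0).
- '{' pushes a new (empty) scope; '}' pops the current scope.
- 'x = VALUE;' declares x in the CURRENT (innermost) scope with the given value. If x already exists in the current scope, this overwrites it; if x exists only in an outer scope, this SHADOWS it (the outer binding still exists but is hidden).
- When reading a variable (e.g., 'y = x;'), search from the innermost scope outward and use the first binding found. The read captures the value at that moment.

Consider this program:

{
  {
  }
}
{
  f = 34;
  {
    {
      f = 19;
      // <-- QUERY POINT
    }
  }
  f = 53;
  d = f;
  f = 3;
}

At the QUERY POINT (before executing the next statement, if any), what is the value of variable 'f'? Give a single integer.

Answer: 19

Derivation:
Step 1: enter scope (depth=1)
Step 2: enter scope (depth=2)
Step 3: exit scope (depth=1)
Step 4: exit scope (depth=0)
Step 5: enter scope (depth=1)
Step 6: declare f=34 at depth 1
Step 7: enter scope (depth=2)
Step 8: enter scope (depth=3)
Step 9: declare f=19 at depth 3
Visible at query point: f=19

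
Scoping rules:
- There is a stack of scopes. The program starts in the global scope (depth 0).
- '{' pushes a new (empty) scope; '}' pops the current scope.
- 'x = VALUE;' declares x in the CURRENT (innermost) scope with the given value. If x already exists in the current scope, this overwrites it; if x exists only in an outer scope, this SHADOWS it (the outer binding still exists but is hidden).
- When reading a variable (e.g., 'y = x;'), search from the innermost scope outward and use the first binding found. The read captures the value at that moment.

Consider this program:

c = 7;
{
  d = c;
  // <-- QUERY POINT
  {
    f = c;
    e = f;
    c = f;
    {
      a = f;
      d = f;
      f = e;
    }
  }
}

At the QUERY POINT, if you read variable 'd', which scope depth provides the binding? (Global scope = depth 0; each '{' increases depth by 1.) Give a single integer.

Step 1: declare c=7 at depth 0
Step 2: enter scope (depth=1)
Step 3: declare d=(read c)=7 at depth 1
Visible at query point: c=7 d=7

Answer: 1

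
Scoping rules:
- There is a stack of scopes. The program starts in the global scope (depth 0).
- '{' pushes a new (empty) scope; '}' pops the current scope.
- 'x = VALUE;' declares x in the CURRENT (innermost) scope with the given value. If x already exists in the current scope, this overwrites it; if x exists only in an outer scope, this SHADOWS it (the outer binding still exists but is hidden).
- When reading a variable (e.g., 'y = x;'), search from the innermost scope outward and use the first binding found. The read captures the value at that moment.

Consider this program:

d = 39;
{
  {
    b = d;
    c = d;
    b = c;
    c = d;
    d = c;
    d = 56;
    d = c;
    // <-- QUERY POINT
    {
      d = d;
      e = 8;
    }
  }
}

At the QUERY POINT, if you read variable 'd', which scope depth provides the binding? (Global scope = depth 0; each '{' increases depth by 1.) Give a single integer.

Step 1: declare d=39 at depth 0
Step 2: enter scope (depth=1)
Step 3: enter scope (depth=2)
Step 4: declare b=(read d)=39 at depth 2
Step 5: declare c=(read d)=39 at depth 2
Step 6: declare b=(read c)=39 at depth 2
Step 7: declare c=(read d)=39 at depth 2
Step 8: declare d=(read c)=39 at depth 2
Step 9: declare d=56 at depth 2
Step 10: declare d=(read c)=39 at depth 2
Visible at query point: b=39 c=39 d=39

Answer: 2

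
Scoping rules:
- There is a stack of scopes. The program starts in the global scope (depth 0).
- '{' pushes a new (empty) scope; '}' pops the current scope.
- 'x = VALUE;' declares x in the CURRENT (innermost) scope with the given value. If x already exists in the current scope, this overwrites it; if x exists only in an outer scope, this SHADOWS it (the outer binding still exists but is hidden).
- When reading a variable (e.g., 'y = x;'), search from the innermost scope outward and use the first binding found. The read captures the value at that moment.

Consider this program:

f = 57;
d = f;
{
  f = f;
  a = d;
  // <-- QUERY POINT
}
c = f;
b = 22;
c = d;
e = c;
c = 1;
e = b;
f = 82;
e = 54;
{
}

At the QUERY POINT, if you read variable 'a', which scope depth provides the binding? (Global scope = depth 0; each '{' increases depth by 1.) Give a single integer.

Step 1: declare f=57 at depth 0
Step 2: declare d=(read f)=57 at depth 0
Step 3: enter scope (depth=1)
Step 4: declare f=(read f)=57 at depth 1
Step 5: declare a=(read d)=57 at depth 1
Visible at query point: a=57 d=57 f=57

Answer: 1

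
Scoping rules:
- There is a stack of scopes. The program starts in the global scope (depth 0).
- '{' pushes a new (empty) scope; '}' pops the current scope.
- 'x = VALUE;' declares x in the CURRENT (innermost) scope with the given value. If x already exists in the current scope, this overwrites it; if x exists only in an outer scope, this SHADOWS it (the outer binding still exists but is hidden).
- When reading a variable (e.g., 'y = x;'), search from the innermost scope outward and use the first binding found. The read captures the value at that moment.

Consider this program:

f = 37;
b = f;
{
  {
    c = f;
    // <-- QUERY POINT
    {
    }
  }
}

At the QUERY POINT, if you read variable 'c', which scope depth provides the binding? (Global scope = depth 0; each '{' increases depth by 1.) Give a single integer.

Step 1: declare f=37 at depth 0
Step 2: declare b=(read f)=37 at depth 0
Step 3: enter scope (depth=1)
Step 4: enter scope (depth=2)
Step 5: declare c=(read f)=37 at depth 2
Visible at query point: b=37 c=37 f=37

Answer: 2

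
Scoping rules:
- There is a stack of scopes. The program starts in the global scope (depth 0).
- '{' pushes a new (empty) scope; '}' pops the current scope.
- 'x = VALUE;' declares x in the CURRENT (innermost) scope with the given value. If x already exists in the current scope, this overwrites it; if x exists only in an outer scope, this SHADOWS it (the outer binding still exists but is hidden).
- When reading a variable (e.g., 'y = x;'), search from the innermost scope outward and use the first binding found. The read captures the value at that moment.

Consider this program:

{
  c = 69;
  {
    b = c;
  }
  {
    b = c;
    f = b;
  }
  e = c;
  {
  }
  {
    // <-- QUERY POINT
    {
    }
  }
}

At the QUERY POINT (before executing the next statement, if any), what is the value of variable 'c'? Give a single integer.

Step 1: enter scope (depth=1)
Step 2: declare c=69 at depth 1
Step 3: enter scope (depth=2)
Step 4: declare b=(read c)=69 at depth 2
Step 5: exit scope (depth=1)
Step 6: enter scope (depth=2)
Step 7: declare b=(read c)=69 at depth 2
Step 8: declare f=(read b)=69 at depth 2
Step 9: exit scope (depth=1)
Step 10: declare e=(read c)=69 at depth 1
Step 11: enter scope (depth=2)
Step 12: exit scope (depth=1)
Step 13: enter scope (depth=2)
Visible at query point: c=69 e=69

Answer: 69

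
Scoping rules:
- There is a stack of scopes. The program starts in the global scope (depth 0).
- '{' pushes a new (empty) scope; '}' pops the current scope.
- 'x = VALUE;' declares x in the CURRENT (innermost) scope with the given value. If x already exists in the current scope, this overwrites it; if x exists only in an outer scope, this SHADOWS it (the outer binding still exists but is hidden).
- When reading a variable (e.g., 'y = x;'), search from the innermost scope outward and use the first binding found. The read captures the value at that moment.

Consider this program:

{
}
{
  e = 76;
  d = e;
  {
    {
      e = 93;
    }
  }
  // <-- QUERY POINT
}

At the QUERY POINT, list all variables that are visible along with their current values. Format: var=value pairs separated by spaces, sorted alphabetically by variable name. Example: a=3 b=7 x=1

Answer: d=76 e=76

Derivation:
Step 1: enter scope (depth=1)
Step 2: exit scope (depth=0)
Step 3: enter scope (depth=1)
Step 4: declare e=76 at depth 1
Step 5: declare d=(read e)=76 at depth 1
Step 6: enter scope (depth=2)
Step 7: enter scope (depth=3)
Step 8: declare e=93 at depth 3
Step 9: exit scope (depth=2)
Step 10: exit scope (depth=1)
Visible at query point: d=76 e=76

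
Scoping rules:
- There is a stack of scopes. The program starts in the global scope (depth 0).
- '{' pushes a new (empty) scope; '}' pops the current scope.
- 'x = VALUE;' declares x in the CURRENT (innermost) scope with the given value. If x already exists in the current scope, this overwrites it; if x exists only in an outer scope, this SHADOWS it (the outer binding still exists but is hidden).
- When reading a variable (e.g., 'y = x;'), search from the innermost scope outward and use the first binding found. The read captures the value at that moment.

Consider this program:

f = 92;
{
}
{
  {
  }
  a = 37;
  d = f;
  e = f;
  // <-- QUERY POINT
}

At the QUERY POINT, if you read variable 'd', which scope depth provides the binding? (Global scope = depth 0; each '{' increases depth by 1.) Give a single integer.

Step 1: declare f=92 at depth 0
Step 2: enter scope (depth=1)
Step 3: exit scope (depth=0)
Step 4: enter scope (depth=1)
Step 5: enter scope (depth=2)
Step 6: exit scope (depth=1)
Step 7: declare a=37 at depth 1
Step 8: declare d=(read f)=92 at depth 1
Step 9: declare e=(read f)=92 at depth 1
Visible at query point: a=37 d=92 e=92 f=92

Answer: 1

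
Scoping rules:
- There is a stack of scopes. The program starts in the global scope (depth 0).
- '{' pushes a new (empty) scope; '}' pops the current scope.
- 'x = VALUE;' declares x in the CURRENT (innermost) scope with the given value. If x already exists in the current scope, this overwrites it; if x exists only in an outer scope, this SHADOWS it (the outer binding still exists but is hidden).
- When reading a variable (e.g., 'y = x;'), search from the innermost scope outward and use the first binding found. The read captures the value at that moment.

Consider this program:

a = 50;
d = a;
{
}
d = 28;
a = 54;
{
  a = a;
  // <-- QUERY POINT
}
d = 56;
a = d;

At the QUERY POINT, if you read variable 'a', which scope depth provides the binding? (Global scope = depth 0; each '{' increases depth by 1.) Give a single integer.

Answer: 1

Derivation:
Step 1: declare a=50 at depth 0
Step 2: declare d=(read a)=50 at depth 0
Step 3: enter scope (depth=1)
Step 4: exit scope (depth=0)
Step 5: declare d=28 at depth 0
Step 6: declare a=54 at depth 0
Step 7: enter scope (depth=1)
Step 8: declare a=(read a)=54 at depth 1
Visible at query point: a=54 d=28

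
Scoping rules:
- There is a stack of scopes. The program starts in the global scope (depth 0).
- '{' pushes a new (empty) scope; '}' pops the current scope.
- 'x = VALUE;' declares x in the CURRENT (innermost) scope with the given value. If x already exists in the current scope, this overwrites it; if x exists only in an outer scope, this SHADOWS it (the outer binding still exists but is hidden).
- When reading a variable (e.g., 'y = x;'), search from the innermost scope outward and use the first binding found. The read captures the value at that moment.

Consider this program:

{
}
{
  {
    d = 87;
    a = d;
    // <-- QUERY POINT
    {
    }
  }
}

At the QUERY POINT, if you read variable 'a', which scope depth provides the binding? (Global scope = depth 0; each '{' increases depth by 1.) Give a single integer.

Answer: 2

Derivation:
Step 1: enter scope (depth=1)
Step 2: exit scope (depth=0)
Step 3: enter scope (depth=1)
Step 4: enter scope (depth=2)
Step 5: declare d=87 at depth 2
Step 6: declare a=(read d)=87 at depth 2
Visible at query point: a=87 d=87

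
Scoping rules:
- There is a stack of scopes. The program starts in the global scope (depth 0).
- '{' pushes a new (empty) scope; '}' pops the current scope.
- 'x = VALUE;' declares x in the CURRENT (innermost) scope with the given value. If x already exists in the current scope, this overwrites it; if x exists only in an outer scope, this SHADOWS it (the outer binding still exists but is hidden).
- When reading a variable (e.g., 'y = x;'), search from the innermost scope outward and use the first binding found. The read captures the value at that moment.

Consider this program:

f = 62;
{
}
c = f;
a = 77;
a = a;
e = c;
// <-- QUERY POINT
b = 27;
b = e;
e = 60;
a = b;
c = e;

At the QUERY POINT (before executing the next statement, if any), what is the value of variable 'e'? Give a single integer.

Step 1: declare f=62 at depth 0
Step 2: enter scope (depth=1)
Step 3: exit scope (depth=0)
Step 4: declare c=(read f)=62 at depth 0
Step 5: declare a=77 at depth 0
Step 6: declare a=(read a)=77 at depth 0
Step 7: declare e=(read c)=62 at depth 0
Visible at query point: a=77 c=62 e=62 f=62

Answer: 62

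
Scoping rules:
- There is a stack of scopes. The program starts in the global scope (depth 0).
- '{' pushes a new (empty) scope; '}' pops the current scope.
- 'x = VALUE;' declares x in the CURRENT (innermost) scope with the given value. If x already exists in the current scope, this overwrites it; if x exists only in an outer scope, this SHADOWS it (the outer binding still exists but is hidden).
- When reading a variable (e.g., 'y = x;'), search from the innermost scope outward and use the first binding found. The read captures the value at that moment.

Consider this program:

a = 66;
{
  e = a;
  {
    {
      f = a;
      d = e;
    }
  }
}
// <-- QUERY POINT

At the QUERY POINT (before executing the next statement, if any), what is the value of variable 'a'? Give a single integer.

Step 1: declare a=66 at depth 0
Step 2: enter scope (depth=1)
Step 3: declare e=(read a)=66 at depth 1
Step 4: enter scope (depth=2)
Step 5: enter scope (depth=3)
Step 6: declare f=(read a)=66 at depth 3
Step 7: declare d=(read e)=66 at depth 3
Step 8: exit scope (depth=2)
Step 9: exit scope (depth=1)
Step 10: exit scope (depth=0)
Visible at query point: a=66

Answer: 66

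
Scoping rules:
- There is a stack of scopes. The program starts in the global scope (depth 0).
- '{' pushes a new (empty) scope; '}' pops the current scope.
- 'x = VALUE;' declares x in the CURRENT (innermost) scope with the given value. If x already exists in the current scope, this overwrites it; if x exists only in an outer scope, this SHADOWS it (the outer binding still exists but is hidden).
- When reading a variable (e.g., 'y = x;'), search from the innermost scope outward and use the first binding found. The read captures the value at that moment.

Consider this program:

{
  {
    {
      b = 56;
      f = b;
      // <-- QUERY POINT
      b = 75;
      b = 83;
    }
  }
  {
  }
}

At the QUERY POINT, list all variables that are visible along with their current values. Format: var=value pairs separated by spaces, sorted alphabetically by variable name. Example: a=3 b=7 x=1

Answer: b=56 f=56

Derivation:
Step 1: enter scope (depth=1)
Step 2: enter scope (depth=2)
Step 3: enter scope (depth=3)
Step 4: declare b=56 at depth 3
Step 5: declare f=(read b)=56 at depth 3
Visible at query point: b=56 f=56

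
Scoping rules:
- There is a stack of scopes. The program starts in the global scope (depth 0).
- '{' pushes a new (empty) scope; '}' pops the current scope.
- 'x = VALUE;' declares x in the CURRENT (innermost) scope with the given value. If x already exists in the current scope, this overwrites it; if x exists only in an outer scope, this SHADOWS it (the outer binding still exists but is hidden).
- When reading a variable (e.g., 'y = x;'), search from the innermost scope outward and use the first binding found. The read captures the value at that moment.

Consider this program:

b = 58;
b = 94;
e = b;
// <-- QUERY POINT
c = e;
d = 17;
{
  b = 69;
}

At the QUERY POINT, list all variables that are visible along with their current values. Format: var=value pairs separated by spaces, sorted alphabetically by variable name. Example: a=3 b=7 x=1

Step 1: declare b=58 at depth 0
Step 2: declare b=94 at depth 0
Step 3: declare e=(read b)=94 at depth 0
Visible at query point: b=94 e=94

Answer: b=94 e=94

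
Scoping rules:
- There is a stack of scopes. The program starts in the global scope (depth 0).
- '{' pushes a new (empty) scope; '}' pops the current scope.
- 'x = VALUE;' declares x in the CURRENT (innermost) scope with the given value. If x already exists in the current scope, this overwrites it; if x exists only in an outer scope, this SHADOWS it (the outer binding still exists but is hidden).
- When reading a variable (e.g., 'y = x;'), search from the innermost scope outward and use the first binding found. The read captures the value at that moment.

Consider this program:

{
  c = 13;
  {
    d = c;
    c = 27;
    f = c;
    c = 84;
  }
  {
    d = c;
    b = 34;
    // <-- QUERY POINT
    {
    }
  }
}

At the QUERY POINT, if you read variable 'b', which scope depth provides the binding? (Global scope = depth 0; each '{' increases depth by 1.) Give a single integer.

Step 1: enter scope (depth=1)
Step 2: declare c=13 at depth 1
Step 3: enter scope (depth=2)
Step 4: declare d=(read c)=13 at depth 2
Step 5: declare c=27 at depth 2
Step 6: declare f=(read c)=27 at depth 2
Step 7: declare c=84 at depth 2
Step 8: exit scope (depth=1)
Step 9: enter scope (depth=2)
Step 10: declare d=(read c)=13 at depth 2
Step 11: declare b=34 at depth 2
Visible at query point: b=34 c=13 d=13

Answer: 2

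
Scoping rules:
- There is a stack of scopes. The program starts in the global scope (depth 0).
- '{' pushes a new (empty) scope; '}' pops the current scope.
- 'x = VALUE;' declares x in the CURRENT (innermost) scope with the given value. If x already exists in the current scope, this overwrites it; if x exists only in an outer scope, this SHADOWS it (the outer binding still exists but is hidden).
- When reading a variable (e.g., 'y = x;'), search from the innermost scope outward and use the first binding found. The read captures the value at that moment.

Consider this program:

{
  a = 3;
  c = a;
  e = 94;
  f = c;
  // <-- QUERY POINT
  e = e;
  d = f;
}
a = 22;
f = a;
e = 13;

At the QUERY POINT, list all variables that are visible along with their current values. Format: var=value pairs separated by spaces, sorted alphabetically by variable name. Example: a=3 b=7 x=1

Step 1: enter scope (depth=1)
Step 2: declare a=3 at depth 1
Step 3: declare c=(read a)=3 at depth 1
Step 4: declare e=94 at depth 1
Step 5: declare f=(read c)=3 at depth 1
Visible at query point: a=3 c=3 e=94 f=3

Answer: a=3 c=3 e=94 f=3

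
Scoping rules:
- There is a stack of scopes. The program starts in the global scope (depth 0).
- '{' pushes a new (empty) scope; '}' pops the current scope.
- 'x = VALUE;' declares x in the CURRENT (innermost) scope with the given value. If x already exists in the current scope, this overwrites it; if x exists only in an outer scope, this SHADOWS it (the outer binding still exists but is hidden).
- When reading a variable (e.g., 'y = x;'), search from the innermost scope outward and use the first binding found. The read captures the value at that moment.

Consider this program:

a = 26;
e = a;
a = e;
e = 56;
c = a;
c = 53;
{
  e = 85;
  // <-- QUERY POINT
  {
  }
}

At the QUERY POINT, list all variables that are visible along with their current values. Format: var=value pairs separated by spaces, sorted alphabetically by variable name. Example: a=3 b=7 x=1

Step 1: declare a=26 at depth 0
Step 2: declare e=(read a)=26 at depth 0
Step 3: declare a=(read e)=26 at depth 0
Step 4: declare e=56 at depth 0
Step 5: declare c=(read a)=26 at depth 0
Step 6: declare c=53 at depth 0
Step 7: enter scope (depth=1)
Step 8: declare e=85 at depth 1
Visible at query point: a=26 c=53 e=85

Answer: a=26 c=53 e=85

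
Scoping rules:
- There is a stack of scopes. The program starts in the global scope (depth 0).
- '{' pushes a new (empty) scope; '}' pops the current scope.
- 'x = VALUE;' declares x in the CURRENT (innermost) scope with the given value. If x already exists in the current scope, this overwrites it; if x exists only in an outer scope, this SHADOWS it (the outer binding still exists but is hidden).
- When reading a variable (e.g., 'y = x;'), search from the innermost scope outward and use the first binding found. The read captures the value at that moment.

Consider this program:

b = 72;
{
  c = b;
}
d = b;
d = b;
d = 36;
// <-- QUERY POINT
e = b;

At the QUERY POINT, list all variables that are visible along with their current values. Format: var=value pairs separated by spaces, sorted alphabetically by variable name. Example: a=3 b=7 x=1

Answer: b=72 d=36

Derivation:
Step 1: declare b=72 at depth 0
Step 2: enter scope (depth=1)
Step 3: declare c=(read b)=72 at depth 1
Step 4: exit scope (depth=0)
Step 5: declare d=(read b)=72 at depth 0
Step 6: declare d=(read b)=72 at depth 0
Step 7: declare d=36 at depth 0
Visible at query point: b=72 d=36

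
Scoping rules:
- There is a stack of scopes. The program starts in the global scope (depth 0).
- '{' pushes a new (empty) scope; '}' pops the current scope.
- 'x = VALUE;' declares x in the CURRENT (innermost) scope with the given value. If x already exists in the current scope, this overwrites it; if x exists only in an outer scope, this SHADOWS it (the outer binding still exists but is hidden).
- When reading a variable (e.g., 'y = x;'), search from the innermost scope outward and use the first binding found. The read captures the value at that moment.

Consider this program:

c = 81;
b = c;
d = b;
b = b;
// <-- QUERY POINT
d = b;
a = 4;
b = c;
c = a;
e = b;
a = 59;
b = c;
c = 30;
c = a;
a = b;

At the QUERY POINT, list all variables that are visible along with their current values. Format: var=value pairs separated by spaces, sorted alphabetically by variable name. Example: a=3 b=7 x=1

Step 1: declare c=81 at depth 0
Step 2: declare b=(read c)=81 at depth 0
Step 3: declare d=(read b)=81 at depth 0
Step 4: declare b=(read b)=81 at depth 0
Visible at query point: b=81 c=81 d=81

Answer: b=81 c=81 d=81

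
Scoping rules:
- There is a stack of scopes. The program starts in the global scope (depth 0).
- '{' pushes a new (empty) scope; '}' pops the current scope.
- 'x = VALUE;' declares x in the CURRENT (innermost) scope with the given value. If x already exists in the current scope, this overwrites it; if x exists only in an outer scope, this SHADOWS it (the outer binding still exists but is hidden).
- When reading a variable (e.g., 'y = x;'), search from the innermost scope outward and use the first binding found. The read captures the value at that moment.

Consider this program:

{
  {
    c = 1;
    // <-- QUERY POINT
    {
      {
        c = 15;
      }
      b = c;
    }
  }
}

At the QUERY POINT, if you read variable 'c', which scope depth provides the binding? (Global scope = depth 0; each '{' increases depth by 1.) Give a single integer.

Step 1: enter scope (depth=1)
Step 2: enter scope (depth=2)
Step 3: declare c=1 at depth 2
Visible at query point: c=1

Answer: 2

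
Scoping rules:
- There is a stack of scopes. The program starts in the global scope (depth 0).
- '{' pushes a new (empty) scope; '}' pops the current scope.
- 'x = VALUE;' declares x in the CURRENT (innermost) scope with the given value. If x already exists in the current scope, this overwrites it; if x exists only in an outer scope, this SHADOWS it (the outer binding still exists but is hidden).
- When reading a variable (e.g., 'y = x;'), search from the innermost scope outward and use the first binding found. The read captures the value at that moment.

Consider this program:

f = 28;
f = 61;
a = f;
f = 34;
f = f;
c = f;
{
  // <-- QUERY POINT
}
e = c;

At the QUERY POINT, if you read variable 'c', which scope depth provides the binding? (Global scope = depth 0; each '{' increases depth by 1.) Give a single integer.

Step 1: declare f=28 at depth 0
Step 2: declare f=61 at depth 0
Step 3: declare a=(read f)=61 at depth 0
Step 4: declare f=34 at depth 0
Step 5: declare f=(read f)=34 at depth 0
Step 6: declare c=(read f)=34 at depth 0
Step 7: enter scope (depth=1)
Visible at query point: a=61 c=34 f=34

Answer: 0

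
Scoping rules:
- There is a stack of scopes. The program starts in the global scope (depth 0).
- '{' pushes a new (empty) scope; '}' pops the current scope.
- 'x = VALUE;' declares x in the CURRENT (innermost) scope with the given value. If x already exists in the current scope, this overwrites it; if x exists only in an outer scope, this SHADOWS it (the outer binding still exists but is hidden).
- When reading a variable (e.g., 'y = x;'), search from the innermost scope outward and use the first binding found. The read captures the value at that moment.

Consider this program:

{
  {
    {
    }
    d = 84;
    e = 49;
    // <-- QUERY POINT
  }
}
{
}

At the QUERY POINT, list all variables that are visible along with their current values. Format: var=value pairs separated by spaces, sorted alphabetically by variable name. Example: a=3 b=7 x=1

Answer: d=84 e=49

Derivation:
Step 1: enter scope (depth=1)
Step 2: enter scope (depth=2)
Step 3: enter scope (depth=3)
Step 4: exit scope (depth=2)
Step 5: declare d=84 at depth 2
Step 6: declare e=49 at depth 2
Visible at query point: d=84 e=49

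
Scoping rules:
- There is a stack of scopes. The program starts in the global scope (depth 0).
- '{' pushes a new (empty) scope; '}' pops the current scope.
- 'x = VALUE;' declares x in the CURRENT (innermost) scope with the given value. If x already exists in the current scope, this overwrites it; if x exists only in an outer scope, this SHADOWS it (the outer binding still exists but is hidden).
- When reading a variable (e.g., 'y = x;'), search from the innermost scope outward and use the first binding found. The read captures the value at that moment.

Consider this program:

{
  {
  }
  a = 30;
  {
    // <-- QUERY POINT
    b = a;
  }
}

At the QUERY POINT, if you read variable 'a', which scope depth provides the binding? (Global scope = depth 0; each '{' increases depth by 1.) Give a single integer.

Answer: 1

Derivation:
Step 1: enter scope (depth=1)
Step 2: enter scope (depth=2)
Step 3: exit scope (depth=1)
Step 4: declare a=30 at depth 1
Step 5: enter scope (depth=2)
Visible at query point: a=30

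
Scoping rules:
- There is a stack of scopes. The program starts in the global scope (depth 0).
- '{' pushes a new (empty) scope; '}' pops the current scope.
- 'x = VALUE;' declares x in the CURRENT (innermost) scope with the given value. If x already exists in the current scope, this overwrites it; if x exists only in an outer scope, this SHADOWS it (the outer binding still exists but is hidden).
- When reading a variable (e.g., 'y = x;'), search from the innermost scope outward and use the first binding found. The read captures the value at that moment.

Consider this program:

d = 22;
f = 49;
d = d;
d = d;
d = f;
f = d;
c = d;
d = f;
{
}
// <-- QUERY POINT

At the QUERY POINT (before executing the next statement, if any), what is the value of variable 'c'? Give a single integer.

Answer: 49

Derivation:
Step 1: declare d=22 at depth 0
Step 2: declare f=49 at depth 0
Step 3: declare d=(read d)=22 at depth 0
Step 4: declare d=(read d)=22 at depth 0
Step 5: declare d=(read f)=49 at depth 0
Step 6: declare f=(read d)=49 at depth 0
Step 7: declare c=(read d)=49 at depth 0
Step 8: declare d=(read f)=49 at depth 0
Step 9: enter scope (depth=1)
Step 10: exit scope (depth=0)
Visible at query point: c=49 d=49 f=49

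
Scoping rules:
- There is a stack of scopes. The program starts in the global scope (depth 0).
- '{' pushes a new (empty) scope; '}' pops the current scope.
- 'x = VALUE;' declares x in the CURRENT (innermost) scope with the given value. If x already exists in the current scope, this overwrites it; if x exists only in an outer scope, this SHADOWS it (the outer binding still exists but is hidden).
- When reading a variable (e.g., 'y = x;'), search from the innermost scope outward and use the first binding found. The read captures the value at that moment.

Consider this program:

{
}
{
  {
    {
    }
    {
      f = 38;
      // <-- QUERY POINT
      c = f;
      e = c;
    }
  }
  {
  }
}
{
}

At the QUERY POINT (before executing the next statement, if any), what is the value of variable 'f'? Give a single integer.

Step 1: enter scope (depth=1)
Step 2: exit scope (depth=0)
Step 3: enter scope (depth=1)
Step 4: enter scope (depth=2)
Step 5: enter scope (depth=3)
Step 6: exit scope (depth=2)
Step 7: enter scope (depth=3)
Step 8: declare f=38 at depth 3
Visible at query point: f=38

Answer: 38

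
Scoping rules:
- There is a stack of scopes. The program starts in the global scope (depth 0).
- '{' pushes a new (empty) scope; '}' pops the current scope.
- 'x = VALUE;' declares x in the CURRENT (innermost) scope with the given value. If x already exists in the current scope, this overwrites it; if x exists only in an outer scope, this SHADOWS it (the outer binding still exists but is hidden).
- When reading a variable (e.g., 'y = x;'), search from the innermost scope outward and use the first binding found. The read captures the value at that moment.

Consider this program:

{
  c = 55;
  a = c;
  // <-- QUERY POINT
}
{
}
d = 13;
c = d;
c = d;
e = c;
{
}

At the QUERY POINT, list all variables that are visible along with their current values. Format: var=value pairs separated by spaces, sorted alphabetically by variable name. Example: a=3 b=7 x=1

Step 1: enter scope (depth=1)
Step 2: declare c=55 at depth 1
Step 3: declare a=(read c)=55 at depth 1
Visible at query point: a=55 c=55

Answer: a=55 c=55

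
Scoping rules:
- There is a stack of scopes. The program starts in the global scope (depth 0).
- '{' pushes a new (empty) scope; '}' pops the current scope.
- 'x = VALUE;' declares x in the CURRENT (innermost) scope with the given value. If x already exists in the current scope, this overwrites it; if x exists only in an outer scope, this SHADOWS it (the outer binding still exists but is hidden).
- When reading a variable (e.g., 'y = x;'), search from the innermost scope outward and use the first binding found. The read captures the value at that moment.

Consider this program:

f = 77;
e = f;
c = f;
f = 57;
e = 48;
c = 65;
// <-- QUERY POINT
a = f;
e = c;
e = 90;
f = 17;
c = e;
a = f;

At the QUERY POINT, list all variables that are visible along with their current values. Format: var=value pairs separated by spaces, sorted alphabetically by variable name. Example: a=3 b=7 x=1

Step 1: declare f=77 at depth 0
Step 2: declare e=(read f)=77 at depth 0
Step 3: declare c=(read f)=77 at depth 0
Step 4: declare f=57 at depth 0
Step 5: declare e=48 at depth 0
Step 6: declare c=65 at depth 0
Visible at query point: c=65 e=48 f=57

Answer: c=65 e=48 f=57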